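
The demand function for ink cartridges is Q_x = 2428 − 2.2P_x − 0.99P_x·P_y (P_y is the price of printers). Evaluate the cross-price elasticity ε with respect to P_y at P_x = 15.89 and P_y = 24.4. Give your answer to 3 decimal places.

-0.191

At P_x = 15.89 and P_y = 24.4: Q_x = 2009.203.
∂Q_x/∂P_y = -0.99P_x = -0.99(15.89) = -15.7311.
ε = (∂Q_x/∂P_y)(P_y/Q_x) = -15.7311 × (24.4/2009.203) ≈ -0.191.
ε < 0: complements.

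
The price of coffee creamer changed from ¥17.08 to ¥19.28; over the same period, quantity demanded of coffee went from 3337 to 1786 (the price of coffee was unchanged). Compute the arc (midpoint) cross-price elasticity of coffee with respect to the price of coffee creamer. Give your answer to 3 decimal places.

-5.004

ΔQ_A = 1786 − 3337 = -1551; ΔP_B = 19.28 − 17.08 = 2.2.
Midpoints: Q̄_A = 2561.5, P̄_B = 18.18.
ε = (ΔQ_A/Q̄_A)/(ΔP_B/P̄_B) = (-1551/2561.5)/(2.2/18.18) ≈ -5.004.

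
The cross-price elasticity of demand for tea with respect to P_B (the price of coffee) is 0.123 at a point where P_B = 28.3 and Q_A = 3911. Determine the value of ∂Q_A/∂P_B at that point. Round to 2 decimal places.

ε = (∂Q_A/∂P_B)·(P_B/Q_A) ⇒ ∂Q_A/∂P_B = ε·Q_A/P_B = 0.123 × 3911/28.3 ≈ 17.00.

17.00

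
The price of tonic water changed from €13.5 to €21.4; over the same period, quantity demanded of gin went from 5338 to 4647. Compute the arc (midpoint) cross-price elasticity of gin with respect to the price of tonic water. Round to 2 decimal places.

-0.31

ΔQ_A = 4647 − 5338 = -691; ΔP_B = 21.4 − 13.5 = 7.9.
Midpoints: Q̄_A = 4992.5, P̄_B = 17.45.
ε = (ΔQ_A/Q̄_A)/(ΔP_B/P̄_B) = (-691/4992.5)/(7.9/17.45) ≈ -0.31.
ε < 0: gin and tonic water are complements.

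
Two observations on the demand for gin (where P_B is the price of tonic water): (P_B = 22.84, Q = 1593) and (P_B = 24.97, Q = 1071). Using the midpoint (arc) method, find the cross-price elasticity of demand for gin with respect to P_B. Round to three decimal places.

-4.398

ΔQ_A = 1071 − 1593 = -522; ΔP_B = 24.97 − 22.84 = 2.13.
Midpoints: Q̄_A = 1332.0, P̄_B = 23.91.
ε = (ΔQ_A/Q̄_A)/(ΔP_B/P̄_B) = (-522/1332.0)/(2.13/23.91) ≈ -4.398.
ε < 0: gin and tonic water are complements.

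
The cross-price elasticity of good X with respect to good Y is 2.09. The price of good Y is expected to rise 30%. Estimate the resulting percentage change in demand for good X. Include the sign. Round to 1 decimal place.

%ΔQ ≈ ε × %ΔP of good Y = 2.09 × (30%) = 62.7%.
Demand for good X rises by about 62.7%.

62.7%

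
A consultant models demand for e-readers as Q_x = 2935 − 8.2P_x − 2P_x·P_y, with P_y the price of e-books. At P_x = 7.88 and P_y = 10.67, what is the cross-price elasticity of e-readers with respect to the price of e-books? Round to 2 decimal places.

-0.06

At P_x = 7.88 and P_y = 10.67: Q_x = 2702.225.
∂Q_x/∂P_y = -2P_x = -2(7.88) = -15.7600.
ε = (∂Q_x/∂P_y)(P_y/Q_x) = -15.7600 × (10.67/2702.225) ≈ -0.06.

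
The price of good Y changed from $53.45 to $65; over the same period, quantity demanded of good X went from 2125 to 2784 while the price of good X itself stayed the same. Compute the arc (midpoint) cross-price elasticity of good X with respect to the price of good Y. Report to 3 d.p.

ΔQ_X = 2784 − 2125 = 659; ΔP_Y = 65 − 53.45 = 11.55.
Midpoints: Q̄_X = 2454.5, P̄_Y = 59.23.
ε = (ΔQ_X/Q̄_X)/(ΔP_Y/P̄_Y) = (659/2454.5)/(11.55/59.23) ≈ 1.377.

1.377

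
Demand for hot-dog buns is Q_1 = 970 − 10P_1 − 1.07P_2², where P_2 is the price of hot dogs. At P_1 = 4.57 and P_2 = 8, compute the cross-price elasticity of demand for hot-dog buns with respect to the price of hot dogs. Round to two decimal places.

At P_1 = 4.57 and P_2 = 8: Q_1 = 855.82.
∂Q_1/∂P_2 = -2.14P_2 = -2.14(8) = -17.1200.
ε = (∂Q_1/∂P_2)(P_2/Q_1) = -17.1200 × (8/855.82) ≈ -0.16.
ε < 0: complements.

-0.16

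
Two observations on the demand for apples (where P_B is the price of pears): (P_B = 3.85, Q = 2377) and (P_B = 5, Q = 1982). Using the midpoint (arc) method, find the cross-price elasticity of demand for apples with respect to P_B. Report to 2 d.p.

-0.70

ΔQ_A = 1982 − 2377 = -395; ΔP_B = 5 − 3.85 = 1.15.
Midpoints: Q̄_A = 2179.5, P̄_B = 4.42.
ε = (ΔQ_A/Q̄_A)/(ΔP_B/P̄_B) = (-395/2179.5)/(1.15/4.42) ≈ -0.70.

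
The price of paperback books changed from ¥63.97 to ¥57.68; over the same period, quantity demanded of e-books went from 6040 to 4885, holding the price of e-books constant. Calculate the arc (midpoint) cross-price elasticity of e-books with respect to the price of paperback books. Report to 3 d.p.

2.045

ΔQ_A = 4885 − 6040 = -1155; ΔP_B = 57.68 − 63.97 = -6.29.
Midpoints: Q̄_A = 5462.5, P̄_B = 60.83.
ε = (ΔQ_A/Q̄_A)/(ΔP_B/P̄_B) = (-1155/5462.5)/(-6.29/60.83) ≈ 2.045.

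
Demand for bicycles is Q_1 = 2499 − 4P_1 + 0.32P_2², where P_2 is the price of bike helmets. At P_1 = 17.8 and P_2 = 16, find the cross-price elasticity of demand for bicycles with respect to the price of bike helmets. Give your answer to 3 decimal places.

0.065

At P_1 = 17.8 and P_2 = 16: Q_1 = 2509.72.
∂Q_1/∂P_2 = 0.64P_2 = 0.64(16) = 10.2400.
ε = (∂Q_1/∂P_2)(P_2/Q_1) = 10.2400 × (16/2509.72) ≈ 0.065.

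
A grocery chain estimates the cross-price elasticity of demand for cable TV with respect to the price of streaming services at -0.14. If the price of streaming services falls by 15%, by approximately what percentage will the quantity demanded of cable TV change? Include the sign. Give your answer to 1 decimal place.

%ΔQ ≈ ε × %ΔP of streaming services = -0.14 × (-15%) = 2.1%.

2.1%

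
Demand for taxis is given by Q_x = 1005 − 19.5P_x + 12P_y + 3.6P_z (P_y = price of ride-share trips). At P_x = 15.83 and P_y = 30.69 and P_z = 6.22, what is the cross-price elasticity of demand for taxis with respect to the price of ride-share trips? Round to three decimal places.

At P_x = 15.83 and P_y = 30.69 and P_z = 6.22: Q_x = 1086.987.
∂Q_x/∂P_y = 12.
ε = (∂Q_x/∂P_y)(P_y/Q_x) = 12 × (30.69/1086.987) ≈ 0.339.
Since ε > 0, taxis and ride-share trips are substitutes.

0.339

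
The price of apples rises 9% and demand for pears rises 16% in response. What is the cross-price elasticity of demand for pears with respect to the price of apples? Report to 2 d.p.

1.78

ε = (%ΔQ of pears) / (%ΔP of apples) = (16%) / (9%) ≈ 1.78.
Positive cross-price elasticity: substitutes.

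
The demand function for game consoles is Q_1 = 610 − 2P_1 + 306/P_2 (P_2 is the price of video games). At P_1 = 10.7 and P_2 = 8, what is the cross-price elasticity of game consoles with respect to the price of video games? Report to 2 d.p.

At P_1 = 10.7 and P_2 = 8: Q_1 = 626.85.
∂Q_1/∂P_2 = −306/P_2² = -4.7812.
ε = (∂Q_1/∂P_2)(P_2/Q_1) = -4.7812 × (8/626.85) ≈ -0.06.
ε < 0: complements.

-0.06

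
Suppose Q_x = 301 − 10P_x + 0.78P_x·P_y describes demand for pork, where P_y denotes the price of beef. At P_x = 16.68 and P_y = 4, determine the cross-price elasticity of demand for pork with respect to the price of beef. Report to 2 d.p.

0.28

At P_x = 16.68 and P_y = 4: Q_x = 186.242.
∂Q_x/∂P_y = 0.78P_x = 0.78(16.68) = 13.0104.
ε = (∂Q_x/∂P_y)(P_y/Q_x) = 13.0104 × (4/186.242) ≈ 0.28.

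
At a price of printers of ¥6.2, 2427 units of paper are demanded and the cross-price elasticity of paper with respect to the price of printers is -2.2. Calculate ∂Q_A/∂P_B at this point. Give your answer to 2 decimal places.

ε = (∂Q_A/∂P_B)·(P_B/Q_A) ⇒ ∂Q_A/∂P_B = ε·Q_A/P_B = -2.2 × 2427/6.2 ≈ -861.19.

-861.19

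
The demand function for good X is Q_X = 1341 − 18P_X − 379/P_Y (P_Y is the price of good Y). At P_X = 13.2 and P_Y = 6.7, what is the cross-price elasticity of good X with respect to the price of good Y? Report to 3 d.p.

0.054

At P_X = 13.2 and P_Y = 6.7: Q_X = 1046.833.
∂Q_X/∂P_Y = 379/P_Y² = 8.4429.
ε = (∂Q_X/∂P_Y)(P_Y/Q_X) = 8.4429 × (6.7/1046.833) ≈ 0.054.
ε > 0: substitutes.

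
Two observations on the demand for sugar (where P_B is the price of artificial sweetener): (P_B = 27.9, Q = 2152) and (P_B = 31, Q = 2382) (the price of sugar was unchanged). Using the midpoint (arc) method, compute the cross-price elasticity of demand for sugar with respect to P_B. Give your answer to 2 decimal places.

ΔQ_A = 2382 − 2152 = 230; ΔP_B = 31 − 27.9 = 3.1.
Midpoints: Q̄_A = 2267.0, P̄_B = 29.45.
ε = (ΔQ_A/Q̄_A)/(ΔP_B/P̄_B) = (230/2267.0)/(3.1/29.45) ≈ 0.96.
ε > 0: sugar and artificial sweetener are substitutes.

0.96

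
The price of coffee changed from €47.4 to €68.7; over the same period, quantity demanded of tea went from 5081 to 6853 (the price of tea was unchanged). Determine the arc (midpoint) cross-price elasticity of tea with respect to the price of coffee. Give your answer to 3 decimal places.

ΔQ_A = 6853 − 5081 = 1772; ΔP_B = 68.7 − 47.4 = 21.3.
Midpoints: Q̄_A = 5967.0, P̄_B = 58.05.
ε = (ΔQ_A/Q̄_A)/(ΔP_B/P̄_B) = (1772/5967.0)/(21.3/58.05) ≈ 0.809.

0.809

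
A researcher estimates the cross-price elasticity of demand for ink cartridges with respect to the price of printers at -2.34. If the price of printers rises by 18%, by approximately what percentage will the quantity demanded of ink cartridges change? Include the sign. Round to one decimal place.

%ΔQ ≈ ε × %ΔP of printers = -2.34 × (18%) = -42.1%.

-42.1%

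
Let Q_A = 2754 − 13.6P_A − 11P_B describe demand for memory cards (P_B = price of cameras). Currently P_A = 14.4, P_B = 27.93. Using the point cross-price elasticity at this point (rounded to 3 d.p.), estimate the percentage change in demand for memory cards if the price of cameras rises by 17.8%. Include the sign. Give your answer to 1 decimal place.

-2.4%

At P_A = 14.4, P_B = 27.93: Q_A = 2250.93.
∂Q_A/∂P_B = -11.
ε = (∂Q_A/∂P_B)(P_B/Q_A) = -11.0000 × 27.93/2250.93 ≈ -0.136.
%ΔQ_A ≈ ε × %ΔP_B = -0.136 × (17.8%) = -2.4%.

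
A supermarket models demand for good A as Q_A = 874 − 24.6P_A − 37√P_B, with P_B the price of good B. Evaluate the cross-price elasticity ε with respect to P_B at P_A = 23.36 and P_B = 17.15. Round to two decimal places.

At P_A = 23.36 and P_B = 17.15: Q_A = 146.118.
∂Q_A/∂P_B = -37/(2√P_B) = -37/(2√17.15) = -4.4672.
ε = (∂Q_A/∂P_B)(P_B/Q_A) = -4.4672 × (17.15/146.118) ≈ -0.52.

-0.52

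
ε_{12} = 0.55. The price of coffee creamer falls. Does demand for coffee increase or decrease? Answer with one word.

ε > 0 and the price of coffee creamer falls, so the quantity of coffee moves in the same direction: it decreases.

decrease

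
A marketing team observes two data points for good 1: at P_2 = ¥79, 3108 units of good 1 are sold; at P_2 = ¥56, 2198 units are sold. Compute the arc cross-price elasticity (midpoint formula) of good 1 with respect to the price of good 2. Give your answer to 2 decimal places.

1.01

ΔQ_1 = 2198 − 3108 = -910; ΔP_2 = 56 − 79 = -23.
Midpoints: Q̄_1 = 2653.0, P̄_2 = 67.50.
ε = (ΔQ_1/Q̄_1)/(ΔP_2/P̄_2) = (-910/2653.0)/(-23/67.50) ≈ 1.01.
ε > 0: good 1 and good 2 are substitutes.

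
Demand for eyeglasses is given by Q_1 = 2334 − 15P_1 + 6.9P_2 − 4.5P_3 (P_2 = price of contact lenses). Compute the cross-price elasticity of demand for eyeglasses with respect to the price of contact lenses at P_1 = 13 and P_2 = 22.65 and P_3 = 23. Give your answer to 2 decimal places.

0.07

At P_1 = 13 and P_2 = 22.65 and P_3 = 23: Q_1 = 2191.785.
∂Q_1/∂P_2 = 6.9.
ε = (∂Q_1/∂P_2)(P_2/Q_1) = 6.9 × (22.65/2191.785) ≈ 0.07.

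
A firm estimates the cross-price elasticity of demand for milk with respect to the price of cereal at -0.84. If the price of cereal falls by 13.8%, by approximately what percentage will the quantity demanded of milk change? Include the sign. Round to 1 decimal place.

11.6%

%ΔQ ≈ ε × %ΔP of cereal = -0.84 × (-13.8%) = 11.6%.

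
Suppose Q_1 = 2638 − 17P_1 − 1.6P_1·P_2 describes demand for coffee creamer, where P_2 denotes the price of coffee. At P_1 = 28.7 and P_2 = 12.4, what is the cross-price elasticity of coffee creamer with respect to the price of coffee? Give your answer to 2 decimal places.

At P_1 = 28.7 and P_2 = 12.4: Q_1 = 1580.692.
∂Q_1/∂P_2 = -1.6P_1 = -1.6(28.7) = -45.9200.
ε = (∂Q_1/∂P_2)(P_2/Q_1) = -45.9200 × (12.4/1580.692) ≈ -0.36.

-0.36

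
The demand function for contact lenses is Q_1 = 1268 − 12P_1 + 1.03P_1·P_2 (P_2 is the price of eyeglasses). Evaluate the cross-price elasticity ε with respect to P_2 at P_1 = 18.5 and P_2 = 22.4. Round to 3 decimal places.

At P_1 = 18.5 and P_2 = 22.4: Q_1 = 1472.832.
∂Q_1/∂P_2 = 1.03P_1 = 1.03(18.5) = 19.0550.
ε = (∂Q_1/∂P_2)(P_2/Q_1) = 19.0550 × (22.4/1472.832) ≈ 0.290.

0.290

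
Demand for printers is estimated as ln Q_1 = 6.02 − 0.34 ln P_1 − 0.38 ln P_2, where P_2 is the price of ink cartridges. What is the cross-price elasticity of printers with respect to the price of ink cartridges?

In a log-linear (constant-elasticity) demand function, the coefficient on ln P_2 is the cross-price elasticity.
ε = -0.38. Negative, so printers and ink cartridges are complements.

-0.38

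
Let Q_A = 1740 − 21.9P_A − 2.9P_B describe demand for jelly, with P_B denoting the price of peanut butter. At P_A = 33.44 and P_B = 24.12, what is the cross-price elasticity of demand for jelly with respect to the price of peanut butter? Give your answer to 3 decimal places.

-0.075

At P_A = 33.44 and P_B = 24.12: Q_A = 937.716.
∂Q_A/∂P_B = -2.9.
ε = (∂Q_A/∂P_B)(P_B/Q_A) = -2.9 × (24.12/937.716) ≈ -0.075.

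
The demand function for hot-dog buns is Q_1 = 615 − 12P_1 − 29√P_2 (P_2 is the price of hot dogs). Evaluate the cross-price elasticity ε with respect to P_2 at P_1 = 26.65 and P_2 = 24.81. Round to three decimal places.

At P_1 = 26.65 and P_2 = 24.81: Q_1 = 150.752.
∂Q_1/∂P_2 = -29/(2√P_2) = -29/(2√24.81) = -2.9111.
ε = (∂Q_1/∂P_2)(P_2/Q_1) = -2.9111 × (24.81/150.752) ≈ -0.479.
ε < 0: complements.

-0.479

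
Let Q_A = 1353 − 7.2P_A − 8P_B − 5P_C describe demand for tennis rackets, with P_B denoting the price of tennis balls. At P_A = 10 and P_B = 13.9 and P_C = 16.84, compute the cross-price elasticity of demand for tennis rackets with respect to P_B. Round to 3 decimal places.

At P_A = 10 and P_B = 13.9 and P_C = 16.84: Q_A = 1085.6.
∂Q_A/∂P_B = -8.
ε = (∂Q_A/∂P_B)(P_B/Q_A) = -8 × (13.9/1085.6) ≈ -0.102.
Since ε < 0, tennis rackets and tennis balls are complements.

-0.102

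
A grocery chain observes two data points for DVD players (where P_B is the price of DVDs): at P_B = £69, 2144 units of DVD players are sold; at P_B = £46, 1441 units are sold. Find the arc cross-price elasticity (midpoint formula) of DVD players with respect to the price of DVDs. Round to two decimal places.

ΔQ_A = 1441 − 2144 = -703; ΔP_B = 46 − 69 = -23.
Midpoints: Q̄_A = 1792.5, P̄_B = 57.50.
ε = (ΔQ_A/Q̄_A)/(ΔP_B/P̄_B) = (-703/1792.5)/(-23/57.50) ≈ 0.98.

0.98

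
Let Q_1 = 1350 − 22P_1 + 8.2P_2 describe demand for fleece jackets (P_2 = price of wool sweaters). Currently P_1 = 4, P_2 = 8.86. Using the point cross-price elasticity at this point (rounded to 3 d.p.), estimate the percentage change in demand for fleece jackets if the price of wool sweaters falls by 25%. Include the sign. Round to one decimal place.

-1.4%

At P_1 = 4, P_2 = 8.86: Q_1 = 1334.652.
∂Q_1/∂P_2 = 8.2.
ε = (∂Q_1/∂P_2)(P_2/Q_1) = 8.2000 × 8.86/1334.652 ≈ 0.054.
%ΔQ_1 ≈ ε × %ΔP_2 = 0.054 × (-25%) = -1.4%.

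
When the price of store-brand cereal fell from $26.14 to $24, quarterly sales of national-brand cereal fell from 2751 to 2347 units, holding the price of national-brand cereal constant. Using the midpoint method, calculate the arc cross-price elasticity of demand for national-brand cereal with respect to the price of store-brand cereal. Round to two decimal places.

1.86

ΔQ_A = 2347 − 2751 = -404; ΔP_B = 24 − 26.14 = -2.14.
Midpoints: Q̄_A = 2549.0, P̄_B = 25.07.
ε = (ΔQ_A/Q̄_A)/(ΔP_B/P̄_B) = (-404/2549.0)/(-2.14/25.07) ≈ 1.86.
ε > 0: national-brand cereal and store-brand cereal are substitutes.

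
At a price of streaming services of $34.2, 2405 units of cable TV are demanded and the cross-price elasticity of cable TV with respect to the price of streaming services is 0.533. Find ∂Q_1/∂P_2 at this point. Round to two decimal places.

37.48

ε = (∂Q_1/∂P_2)·(P_2/Q_1) ⇒ ∂Q_1/∂P_2 = ε·Q_1/P_2 = 0.533 × 2405/34.2 ≈ 37.48.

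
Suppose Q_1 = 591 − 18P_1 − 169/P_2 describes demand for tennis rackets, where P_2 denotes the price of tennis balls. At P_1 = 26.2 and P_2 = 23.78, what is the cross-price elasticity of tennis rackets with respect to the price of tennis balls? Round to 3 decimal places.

At P_1 = 26.2 and P_2 = 23.78: Q_1 = 112.293.
∂Q_1/∂P_2 = 169/P_2² = 0.2989.
ε = (∂Q_1/∂P_2)(P_2/Q_1) = 0.2989 × (23.78/112.293) ≈ 0.063.

0.063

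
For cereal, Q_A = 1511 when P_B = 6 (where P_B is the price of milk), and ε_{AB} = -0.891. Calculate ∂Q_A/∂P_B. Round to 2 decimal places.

ε = (∂Q_A/∂P_B)·(P_B/Q_A) ⇒ ∂Q_A/∂P_B = ε·Q_A/P_B = -0.891 × 1511/6 ≈ -224.38.

-224.38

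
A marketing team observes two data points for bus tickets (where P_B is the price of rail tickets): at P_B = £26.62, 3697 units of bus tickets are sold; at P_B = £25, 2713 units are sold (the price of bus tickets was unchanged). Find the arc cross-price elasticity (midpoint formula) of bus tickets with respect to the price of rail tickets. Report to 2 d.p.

ΔQ_A = 2713 − 3697 = -984; ΔP_B = 25 − 26.62 = -1.62.
Midpoints: Q̄_A = 3205.0, P̄_B = 25.81.
ε = (ΔQ_A/Q̄_A)/(ΔP_B/P̄_B) = (-984/3205.0)/(-1.62/25.81) ≈ 4.89.

4.89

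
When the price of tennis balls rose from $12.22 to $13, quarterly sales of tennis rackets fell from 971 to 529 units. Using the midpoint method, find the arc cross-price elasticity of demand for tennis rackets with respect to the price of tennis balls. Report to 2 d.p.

-9.53

ΔQ_A = 529 − 971 = -442; ΔP_B = 13 − 12.22 = 0.78.
Midpoints: Q̄_A = 750.0, P̄_B = 12.61.
ε = (ΔQ_A/Q̄_A)/(ΔP_B/P̄_B) = (-442/750.0)/(0.78/12.61) ≈ -9.53.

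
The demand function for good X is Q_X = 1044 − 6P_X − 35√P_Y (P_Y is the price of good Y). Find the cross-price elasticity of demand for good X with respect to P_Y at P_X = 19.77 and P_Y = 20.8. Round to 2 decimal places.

At P_X = 19.77 and P_Y = 20.8: Q_X = 765.755.
∂Q_X/∂P_Y = -35/(2√P_Y) = -35/(2√20.8) = -3.8371.
ε = (∂Q_X/∂P_Y)(P_Y/Q_X) = -3.8371 × (20.8/765.755) ≈ -0.10.
ε < 0: complements.

-0.10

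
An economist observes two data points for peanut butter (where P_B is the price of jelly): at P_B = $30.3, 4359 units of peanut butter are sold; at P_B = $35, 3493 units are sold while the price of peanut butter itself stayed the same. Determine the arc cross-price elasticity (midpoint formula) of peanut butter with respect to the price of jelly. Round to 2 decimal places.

ΔQ_A = 3493 − 4359 = -866; ΔP_B = 35 − 30.3 = 4.7.
Midpoints: Q̄_A = 3926.0, P̄_B = 32.65.
ε = (ΔQ_A/Q̄_A)/(ΔP_B/P̄_B) = (-866/3926.0)/(4.7/32.65) ≈ -1.53.

-1.53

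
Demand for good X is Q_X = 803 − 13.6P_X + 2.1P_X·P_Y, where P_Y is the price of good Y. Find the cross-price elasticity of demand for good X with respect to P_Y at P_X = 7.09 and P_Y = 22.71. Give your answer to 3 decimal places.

0.324

At P_X = 7.09 and P_Y = 22.71: Q_X = 1044.705.
∂Q_X/∂P_Y = 2.1P_X = 2.1(7.09) = 14.8890.
ε = (∂Q_X/∂P_Y)(P_Y/Q_X) = 14.8890 × (22.71/1044.705) ≈ 0.324.
ε > 0: substitutes.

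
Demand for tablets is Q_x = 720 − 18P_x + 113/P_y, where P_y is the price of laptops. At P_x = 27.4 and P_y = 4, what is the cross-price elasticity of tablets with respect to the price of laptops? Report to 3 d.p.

At P_x = 27.4 and P_y = 4: Q_x = 255.05.
∂Q_x/∂P_y = −113/P_y² = -7.0625.
ε = (∂Q_x/∂P_y)(P_y/Q_x) = -7.0625 × (4/255.05) ≈ -0.111.
ε < 0: complements.

-0.111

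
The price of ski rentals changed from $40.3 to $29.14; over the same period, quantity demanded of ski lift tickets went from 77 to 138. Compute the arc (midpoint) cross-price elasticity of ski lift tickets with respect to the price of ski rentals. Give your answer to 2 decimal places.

ΔQ_A = 138 − 77 = 61; ΔP_B = 29.14 − 40.3 = -11.16.
Midpoints: Q̄_A = 107.5, P̄_B = 34.72.
ε = (ΔQ_A/Q̄_A)/(ΔP_B/P̄_B) = (61/107.5)/(-11.16/34.72) ≈ -1.77.

-1.77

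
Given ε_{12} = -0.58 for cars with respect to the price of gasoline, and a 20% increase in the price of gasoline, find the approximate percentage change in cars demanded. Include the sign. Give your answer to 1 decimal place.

%ΔQ ≈ ε × %ΔP of gasoline = -0.58 × (20%) = -11.6%.
Demand for cars falls by about 11.6%.

-11.6%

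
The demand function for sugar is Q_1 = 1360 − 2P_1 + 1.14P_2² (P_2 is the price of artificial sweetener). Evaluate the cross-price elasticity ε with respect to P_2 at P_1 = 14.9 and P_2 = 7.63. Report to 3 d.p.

0.095

At P_1 = 14.9 and P_2 = 7.63: Q_1 = 1396.567.
∂Q_1/∂P_2 = 2.28P_2 = 2.28(7.63) = 17.3964.
ε = (∂Q_1/∂P_2)(P_2/Q_1) = 17.3964 × (7.63/1396.567) ≈ 0.095.
ε > 0: substitutes.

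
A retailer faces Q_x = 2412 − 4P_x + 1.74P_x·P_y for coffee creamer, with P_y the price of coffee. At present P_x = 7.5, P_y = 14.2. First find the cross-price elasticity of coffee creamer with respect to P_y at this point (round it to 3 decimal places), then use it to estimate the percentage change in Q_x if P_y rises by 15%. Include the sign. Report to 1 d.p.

1.1%

At P_x = 7.5, P_y = 14.2: Q_x = 2567.31.
∂Q_x/∂P_y = 1.74P_x = 13.0500.
ε = (∂Q_x/∂P_y)(P_y/Q_x) = 13.0500 × 14.2/2567.31 ≈ 0.072.
%ΔQ_x ≈ ε × %ΔP_y = 0.072 × (15%) = 1.1%.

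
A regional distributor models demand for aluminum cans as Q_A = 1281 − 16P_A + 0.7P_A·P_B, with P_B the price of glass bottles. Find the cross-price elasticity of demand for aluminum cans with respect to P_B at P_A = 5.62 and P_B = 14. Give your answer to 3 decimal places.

At P_A = 5.62 and P_B = 14: Q_A = 1246.156.
∂Q_A/∂P_B = 0.7P_A = 0.7(5.62) = 3.9340.
ε = (∂Q_A/∂P_B)(P_B/Q_A) = 3.9340 × (14/1246.156) ≈ 0.044.

0.044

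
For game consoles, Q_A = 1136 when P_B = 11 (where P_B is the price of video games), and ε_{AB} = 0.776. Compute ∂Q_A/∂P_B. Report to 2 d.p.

ε = (∂Q_A/∂P_B)·(P_B/Q_A) ⇒ ∂Q_A/∂P_B = ε·Q_A/P_B = 0.776 × 1136/11 ≈ 80.14.

80.14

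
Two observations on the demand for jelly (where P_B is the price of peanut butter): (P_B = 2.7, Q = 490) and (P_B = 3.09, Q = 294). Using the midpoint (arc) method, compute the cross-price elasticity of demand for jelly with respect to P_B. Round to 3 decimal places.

ΔQ_A = 294 − 490 = -196; ΔP_B = 3.09 − 2.7 = 0.39.
Midpoints: Q̄_A = 392.0, P̄_B = 2.90.
ε = (ΔQ_A/Q̄_A)/(ΔP_B/P̄_B) = (-196/392.0)/(0.39/2.90) ≈ -3.712.
ε < 0: jelly and peanut butter are complements.

-3.712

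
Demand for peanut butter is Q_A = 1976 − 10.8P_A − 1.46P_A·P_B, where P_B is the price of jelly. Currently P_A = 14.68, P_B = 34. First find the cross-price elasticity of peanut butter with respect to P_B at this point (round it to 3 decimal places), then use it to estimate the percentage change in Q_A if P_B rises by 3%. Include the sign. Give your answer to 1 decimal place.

-2.0%

At P_A = 14.68, P_B = 34: Q_A = 1088.741.
∂Q_A/∂P_B = -1.46P_A = -21.4328.
ε = (∂Q_A/∂P_B)(P_B/Q_A) = -21.4328 × 34/1088.741 ≈ -0.669.
%ΔQ_A ≈ ε × %ΔP_B = -0.669 × (3%) = -2.0%.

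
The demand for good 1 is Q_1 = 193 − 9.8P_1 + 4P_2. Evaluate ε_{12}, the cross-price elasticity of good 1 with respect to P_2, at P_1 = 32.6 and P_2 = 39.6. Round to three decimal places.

4.962

At P_1 = 32.6 and P_2 = 39.6: Q_1 = 31.92.
∂Q_1/∂P_2 = 4.
ε = (∂Q_1/∂P_2)(P_2/Q_1) = 4 × (39.6/31.92) ≈ 4.962.
Since ε > 0, good 1 and good 2 are substitutes.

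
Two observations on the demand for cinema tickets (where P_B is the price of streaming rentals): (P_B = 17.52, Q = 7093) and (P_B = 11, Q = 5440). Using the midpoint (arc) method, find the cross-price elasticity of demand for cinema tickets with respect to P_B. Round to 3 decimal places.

0.577

ΔQ_A = 5440 − 7093 = -1653; ΔP_B = 11 − 17.52 = -6.52.
Midpoints: Q̄_A = 6266.5, P̄_B = 14.26.
ε = (ΔQ_A/Q̄_A)/(ΔP_B/P̄_B) = (-1653/6266.5)/(-6.52/14.26) ≈ 0.577.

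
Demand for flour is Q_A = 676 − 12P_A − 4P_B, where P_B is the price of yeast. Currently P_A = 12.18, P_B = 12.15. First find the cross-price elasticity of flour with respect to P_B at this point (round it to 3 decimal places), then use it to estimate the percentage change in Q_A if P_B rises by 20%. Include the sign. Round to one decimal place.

-2.0%

At P_A = 12.18, P_B = 12.15: Q_A = 481.24.
∂Q_A/∂P_B = -4.
ε = (∂Q_A/∂P_B)(P_B/Q_A) = -4.0000 × 12.15/481.24 ≈ -0.101.
%ΔQ_A ≈ ε × %ΔP_B = -0.101 × (20%) = -2.0%.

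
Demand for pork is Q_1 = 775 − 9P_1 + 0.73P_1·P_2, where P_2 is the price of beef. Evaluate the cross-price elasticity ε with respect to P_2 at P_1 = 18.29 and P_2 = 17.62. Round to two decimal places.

0.28

At P_1 = 18.29 and P_2 = 17.62: Q_1 = 845.647.
∂Q_1/∂P_2 = 0.73P_1 = 0.73(18.29) = 13.3517.
ε = (∂Q_1/∂P_2)(P_2/Q_1) = 13.3517 × (17.62/845.647) ≈ 0.28.
ε > 0: substitutes.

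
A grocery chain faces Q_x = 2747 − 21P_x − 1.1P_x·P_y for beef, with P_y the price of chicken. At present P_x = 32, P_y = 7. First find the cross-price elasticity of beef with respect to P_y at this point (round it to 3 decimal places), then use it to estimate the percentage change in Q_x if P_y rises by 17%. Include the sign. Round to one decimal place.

-2.3%

At P_x = 32, P_y = 7: Q_x = 1828.6.
∂Q_x/∂P_y = -1.1P_x = -35.2000.
ε = (∂Q_x/∂P_y)(P_y/Q_x) = -35.2000 × 7/1828.6 ≈ -0.135.
%ΔQ_x ≈ ε × %ΔP_y = -0.135 × (17%) = -2.3%.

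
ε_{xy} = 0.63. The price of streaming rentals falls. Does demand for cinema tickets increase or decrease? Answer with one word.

decrease

ε > 0 and the price of streaming rentals falls, so the quantity of cinema tickets moves in the same direction: it decreases.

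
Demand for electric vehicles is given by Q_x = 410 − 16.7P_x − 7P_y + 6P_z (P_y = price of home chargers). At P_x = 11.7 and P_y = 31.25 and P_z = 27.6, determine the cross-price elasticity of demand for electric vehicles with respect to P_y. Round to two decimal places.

At P_x = 11.7 and P_y = 31.25 and P_z = 27.6: Q_x = 161.46.
∂Q_x/∂P_y = -7.
ε = (∂Q_x/∂P_y)(P_y/Q_x) = -7 × (31.25/161.46) ≈ -1.35.
Since ε < 0, electric vehicles and home chargers are complements.

-1.35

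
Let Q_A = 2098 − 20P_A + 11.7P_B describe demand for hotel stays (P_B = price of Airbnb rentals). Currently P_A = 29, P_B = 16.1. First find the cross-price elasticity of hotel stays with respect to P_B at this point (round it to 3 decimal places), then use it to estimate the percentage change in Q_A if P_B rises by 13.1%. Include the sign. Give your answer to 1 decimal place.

At P_A = 29, P_B = 16.1: Q_A = 1706.37.
∂Q_A/∂P_B = 11.7.
ε = (∂Q_A/∂P_B)(P_B/Q_A) = 11.7000 × 16.1/1706.37 ≈ 0.110.
%ΔQ_A ≈ ε × %ΔP_B = 0.110 × (13.1%) = 1.4%.

1.4%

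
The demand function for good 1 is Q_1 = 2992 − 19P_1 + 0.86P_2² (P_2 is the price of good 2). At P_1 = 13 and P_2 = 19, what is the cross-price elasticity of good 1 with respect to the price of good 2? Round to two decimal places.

At P_1 = 13 and P_2 = 19: Q_1 = 3055.46.
∂Q_1/∂P_2 = 1.72P_2 = 1.72(19) = 32.6800.
ε = (∂Q_1/∂P_2)(P_2/Q_1) = 32.6800 × (19/3055.46) ≈ 0.20.

0.20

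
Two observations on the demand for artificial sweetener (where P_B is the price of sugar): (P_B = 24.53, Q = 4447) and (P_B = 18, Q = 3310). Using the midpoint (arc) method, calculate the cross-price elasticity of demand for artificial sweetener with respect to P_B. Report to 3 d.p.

ΔQ_A = 3310 − 4447 = -1137; ΔP_B = 18 − 24.53 = -6.53.
Midpoints: Q̄_A = 3878.5, P̄_B = 21.27.
ε = (ΔQ_A/Q̄_A)/(ΔP_B/P̄_B) = (-1137/3878.5)/(-6.53/21.27) ≈ 0.955.
ε > 0: artificial sweetener and sugar are substitutes.

0.955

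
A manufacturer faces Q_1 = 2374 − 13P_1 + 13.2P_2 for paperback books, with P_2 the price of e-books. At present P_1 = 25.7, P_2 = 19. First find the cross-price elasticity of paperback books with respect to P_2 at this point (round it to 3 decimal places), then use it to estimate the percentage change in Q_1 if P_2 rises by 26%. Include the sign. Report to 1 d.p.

At P_1 = 25.7, P_2 = 19: Q_1 = 2290.7.
∂Q_1/∂P_2 = 13.2.
ε = (∂Q_1/∂P_2)(P_2/Q_1) = 13.2000 × 19/2290.7 ≈ 0.109.
%ΔQ_1 ≈ ε × %ΔP_2 = 0.109 × (26%) = 2.8%.

2.8%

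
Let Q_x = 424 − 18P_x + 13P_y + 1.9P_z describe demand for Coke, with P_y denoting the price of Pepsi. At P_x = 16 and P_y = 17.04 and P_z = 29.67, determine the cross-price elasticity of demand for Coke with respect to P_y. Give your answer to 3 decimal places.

At P_x = 16 and P_y = 17.04 and P_z = 29.67: Q_x = 413.893.
∂Q_x/∂P_y = 13.
ε = (∂Q_x/∂P_y)(P_y/Q_x) = 13 × (17.04/413.893) ≈ 0.535.

0.535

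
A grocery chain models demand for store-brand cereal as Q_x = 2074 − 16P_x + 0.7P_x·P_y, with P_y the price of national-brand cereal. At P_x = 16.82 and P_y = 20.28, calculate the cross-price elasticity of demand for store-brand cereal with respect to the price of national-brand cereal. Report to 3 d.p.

At P_x = 16.82 and P_y = 20.28: Q_x = 2043.657.
∂Q_x/∂P_y = 0.7P_x = 0.7(16.82) = 11.7740.
ε = (∂Q_x/∂P_y)(P_y/Q_x) = 11.7740 × (20.28/2043.657) ≈ 0.117.
ε > 0: substitutes.

0.117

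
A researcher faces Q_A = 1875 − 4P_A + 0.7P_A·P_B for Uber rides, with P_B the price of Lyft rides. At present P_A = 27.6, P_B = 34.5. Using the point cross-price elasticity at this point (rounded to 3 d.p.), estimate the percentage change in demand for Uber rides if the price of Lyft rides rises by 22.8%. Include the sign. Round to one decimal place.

6.2%

At P_A = 27.6, P_B = 34.5: Q_A = 2431.14.
∂Q_A/∂P_B = 0.7P_A = 19.3200.
ε = (∂Q_A/∂P_B)(P_B/Q_A) = 19.3200 × 34.5/2431.14 ≈ 0.274.
%ΔQ_A ≈ ε × %ΔP_B = 0.274 × (22.8%) = 6.2%.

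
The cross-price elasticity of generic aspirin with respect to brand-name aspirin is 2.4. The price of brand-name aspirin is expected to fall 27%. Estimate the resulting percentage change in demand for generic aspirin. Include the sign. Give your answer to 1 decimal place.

%ΔQ ≈ ε × %ΔP of brand-name aspirin = 2.4 × (-27%) = -64.8%.
Demand for generic aspirin falls by about 64.8%.

-64.8%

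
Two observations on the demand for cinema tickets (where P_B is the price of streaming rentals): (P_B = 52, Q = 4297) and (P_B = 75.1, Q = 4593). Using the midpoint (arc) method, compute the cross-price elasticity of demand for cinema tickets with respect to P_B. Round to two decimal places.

0.18

ΔQ_A = 4593 − 4297 = 296; ΔP_B = 75.1 − 52 = 23.1.
Midpoints: Q̄_A = 4445.0, P̄_B = 63.55.
ε = (ΔQ_A/Q̄_A)/(ΔP_B/P̄_B) = (296/4445.0)/(23.1/63.55) ≈ 0.18.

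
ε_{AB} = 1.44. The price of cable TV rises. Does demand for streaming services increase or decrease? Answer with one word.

ε > 0 and the price of cable TV rises, so the quantity of streaming services moves in the same direction: it increases.

increase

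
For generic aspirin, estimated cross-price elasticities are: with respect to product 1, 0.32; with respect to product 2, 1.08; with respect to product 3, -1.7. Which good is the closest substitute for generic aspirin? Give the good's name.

product 2

Substitutes have ε > 0. Among the positive values, 1.08 (product 2) is largest.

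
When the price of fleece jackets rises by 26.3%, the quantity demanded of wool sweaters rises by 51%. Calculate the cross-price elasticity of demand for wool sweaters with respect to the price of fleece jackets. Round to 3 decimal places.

ε = (%ΔQ of wool sweaters) / (%ΔP of fleece jackets) = (51%) / (26.3%) ≈ 1.939.
Positive cross-price elasticity: substitutes.

1.939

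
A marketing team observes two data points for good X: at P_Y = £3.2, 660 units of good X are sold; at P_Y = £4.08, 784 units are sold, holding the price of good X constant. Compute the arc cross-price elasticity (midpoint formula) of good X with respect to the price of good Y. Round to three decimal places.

0.710

ΔQ_X = 784 − 660 = 124; ΔP_Y = 4.08 − 3.2 = 0.88.
Midpoints: Q̄_X = 722.0, P̄_Y = 3.64.
ε = (ΔQ_X/Q̄_X)/(ΔP_Y/P̄_Y) = (124/722.0)/(0.88/3.64) ≈ 0.710.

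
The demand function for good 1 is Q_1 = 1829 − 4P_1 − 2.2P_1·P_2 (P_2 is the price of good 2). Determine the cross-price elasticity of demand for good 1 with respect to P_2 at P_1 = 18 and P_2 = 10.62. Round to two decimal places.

At P_1 = 18 and P_2 = 10.62: Q_1 = 1336.448.
∂Q_1/∂P_2 = -2.2P_1 = -2.2(18) = -39.6000.
ε = (∂Q_1/∂P_2)(P_2/Q_1) = -39.6000 × (10.62/1336.448) ≈ -0.31.
ε < 0: complements.

-0.31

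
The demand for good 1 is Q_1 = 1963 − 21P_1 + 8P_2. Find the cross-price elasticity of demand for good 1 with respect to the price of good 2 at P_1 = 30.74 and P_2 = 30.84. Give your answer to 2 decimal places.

At P_1 = 30.74 and P_2 = 30.84: Q_1 = 1564.18.
∂Q_1/∂P_2 = 8.
ε = (∂Q_1/∂P_2)(P_2/Q_1) = 8 × (30.84/1564.18) ≈ 0.16.
Since ε > 0, good 1 and good 2 are substitutes.

0.16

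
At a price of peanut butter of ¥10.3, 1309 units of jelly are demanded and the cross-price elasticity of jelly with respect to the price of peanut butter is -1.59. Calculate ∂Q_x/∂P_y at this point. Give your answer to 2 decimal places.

-202.07

ε = (∂Q_x/∂P_y)·(P_y/Q_x) ⇒ ∂Q_x/∂P_y = ε·Q_x/P_y = -1.59 × 1309/10.3 ≈ -202.07.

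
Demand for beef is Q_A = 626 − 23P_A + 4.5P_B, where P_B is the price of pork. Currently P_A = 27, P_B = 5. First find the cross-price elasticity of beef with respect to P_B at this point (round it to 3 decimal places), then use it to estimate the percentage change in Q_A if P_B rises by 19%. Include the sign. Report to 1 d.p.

At P_A = 27, P_B = 5: Q_A = 27.5.
∂Q_A/∂P_B = 4.5.
ε = (∂Q_A/∂P_B)(P_B/Q_A) = 4.5000 × 5/27.5 ≈ 0.818.
%ΔQ_A ≈ ε × %ΔP_B = 0.818 × (19%) = 15.5%.

15.5%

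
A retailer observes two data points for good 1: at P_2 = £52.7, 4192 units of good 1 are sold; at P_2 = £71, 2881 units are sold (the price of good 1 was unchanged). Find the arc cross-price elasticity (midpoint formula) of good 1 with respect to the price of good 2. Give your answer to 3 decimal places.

-1.253

ΔQ_1 = 2881 − 4192 = -1311; ΔP_2 = 71 − 52.7 = 18.3.
Midpoints: Q̄_1 = 3536.5, P̄_2 = 61.85.
ε = (ΔQ_1/Q̄_1)/(ΔP_2/P̄_2) = (-1311/3536.5)/(18.3/61.85) ≈ -1.253.
ε < 0: good 1 and good 2 are complements.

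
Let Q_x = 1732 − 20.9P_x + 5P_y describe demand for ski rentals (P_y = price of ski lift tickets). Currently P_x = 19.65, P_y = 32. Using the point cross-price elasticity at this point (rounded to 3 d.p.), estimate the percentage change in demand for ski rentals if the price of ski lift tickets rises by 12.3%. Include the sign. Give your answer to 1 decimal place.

1.3%

At P_x = 19.65, P_y = 32: Q_x = 1481.315.
∂Q_x/∂P_y = 5.
ε = (∂Q_x/∂P_y)(P_y/Q_x) = 5.0000 × 32/1481.315 ≈ 0.108.
%ΔQ_x ≈ ε × %ΔP_y = 0.108 × (12.3%) = 1.3%.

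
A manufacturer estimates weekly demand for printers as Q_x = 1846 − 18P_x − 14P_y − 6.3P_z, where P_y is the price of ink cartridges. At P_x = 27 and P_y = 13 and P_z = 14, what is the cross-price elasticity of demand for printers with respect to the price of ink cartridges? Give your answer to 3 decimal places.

At P_x = 27 and P_y = 13 and P_z = 14: Q_x = 1089.8.
∂Q_x/∂P_y = -14.
ε = (∂Q_x/∂P_y)(P_y/Q_x) = -14 × (13/1089.8) ≈ -0.167.

-0.167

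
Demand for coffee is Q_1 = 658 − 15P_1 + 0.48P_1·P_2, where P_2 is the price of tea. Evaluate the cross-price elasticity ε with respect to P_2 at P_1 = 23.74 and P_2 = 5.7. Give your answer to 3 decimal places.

At P_1 = 23.74 and P_2 = 5.7: Q_1 = 366.853.
∂Q_1/∂P_2 = 0.48P_1 = 0.48(23.74) = 11.3952.
ε = (∂Q_1/∂P_2)(P_2/Q_1) = 11.3952 × (5.7/366.853) ≈ 0.177.
ε > 0: substitutes.

0.177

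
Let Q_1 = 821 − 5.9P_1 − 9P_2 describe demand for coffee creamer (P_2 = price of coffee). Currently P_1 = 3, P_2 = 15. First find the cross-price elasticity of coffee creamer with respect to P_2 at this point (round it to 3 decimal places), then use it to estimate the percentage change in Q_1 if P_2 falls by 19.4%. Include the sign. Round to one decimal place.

At P_1 = 3, P_2 = 15: Q_1 = 668.3.
∂Q_1/∂P_2 = -9.
ε = (∂Q_1/∂P_2)(P_2/Q_1) = -9.0000 × 15/668.3 ≈ -0.202.
%ΔQ_1 ≈ ε × %ΔP_2 = -0.202 × (-19.4%) = 3.9%.

3.9%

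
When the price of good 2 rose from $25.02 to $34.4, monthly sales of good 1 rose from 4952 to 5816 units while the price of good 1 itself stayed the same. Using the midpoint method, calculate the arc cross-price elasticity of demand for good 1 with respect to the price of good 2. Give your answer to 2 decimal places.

ΔQ_1 = 5816 − 4952 = 864; ΔP_2 = 34.4 − 25.02 = 9.38.
Midpoints: Q̄_1 = 5384.0, P̄_2 = 29.71.
ε = (ΔQ_1/Q̄_1)/(ΔP_2/P̄_2) = (864/5384.0)/(9.38/29.71) ≈ 0.51.
ε > 0: good 1 and good 2 are substitutes.

0.51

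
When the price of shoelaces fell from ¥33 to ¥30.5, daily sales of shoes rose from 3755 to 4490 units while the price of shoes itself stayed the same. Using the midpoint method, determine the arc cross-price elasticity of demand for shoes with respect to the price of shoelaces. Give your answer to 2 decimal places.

-2.26

ΔQ_A = 4490 − 3755 = 735; ΔP_B = 30.5 − 33 = -2.5.
Midpoints: Q̄_A = 4122.5, P̄_B = 31.75.
ε = (ΔQ_A/Q̄_A)/(ΔP_B/P̄_B) = (735/4122.5)/(-2.5/31.75) ≈ -2.26.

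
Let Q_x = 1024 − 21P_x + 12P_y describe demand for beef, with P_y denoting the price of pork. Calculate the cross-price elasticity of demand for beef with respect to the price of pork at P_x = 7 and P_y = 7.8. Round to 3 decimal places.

At P_x = 7 and P_y = 7.8: Q_x = 970.6.
∂Q_x/∂P_y = 12.
ε = (∂Q_x/∂P_y)(P_y/Q_x) = 12 × (7.8/970.6) ≈ 0.096.
Since ε > 0, beef and pork are substitutes.

0.096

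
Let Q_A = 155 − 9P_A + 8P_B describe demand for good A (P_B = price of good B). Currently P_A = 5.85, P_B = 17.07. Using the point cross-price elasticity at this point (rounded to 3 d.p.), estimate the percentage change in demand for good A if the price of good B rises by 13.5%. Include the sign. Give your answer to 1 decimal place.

7.7%

At P_A = 5.85, P_B = 17.07: Q_A = 238.91.
∂Q_A/∂P_B = 8.
ε = (∂Q_A/∂P_B)(P_B/Q_A) = 8.0000 × 17.07/238.91 ≈ 0.572.
%ΔQ_A ≈ ε × %ΔP_B = 0.572 × (13.5%) = 7.7%.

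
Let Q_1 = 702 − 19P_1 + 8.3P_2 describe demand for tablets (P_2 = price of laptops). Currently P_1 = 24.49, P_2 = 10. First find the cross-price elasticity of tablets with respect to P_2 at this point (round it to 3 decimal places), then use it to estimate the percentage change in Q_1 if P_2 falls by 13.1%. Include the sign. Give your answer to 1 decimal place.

-3.4%

At P_1 = 24.49, P_2 = 10: Q_1 = 319.69.
∂Q_1/∂P_2 = 8.3.
ε = (∂Q_1/∂P_2)(P_2/Q_1) = 8.3000 × 10/319.69 ≈ 0.260.
%ΔQ_1 ≈ ε × %ΔP_2 = 0.260 × (-13.1%) = -3.4%.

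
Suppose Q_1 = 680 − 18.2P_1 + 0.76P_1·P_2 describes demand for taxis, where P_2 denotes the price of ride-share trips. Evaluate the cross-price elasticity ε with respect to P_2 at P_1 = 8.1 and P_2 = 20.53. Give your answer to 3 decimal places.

0.192

At P_1 = 8.1 and P_2 = 20.53: Q_1 = 658.963.
∂Q_1/∂P_2 = 0.76P_1 = 0.76(8.1) = 6.1560.
ε = (∂Q_1/∂P_2)(P_2/Q_1) = 6.1560 × (20.53/658.963) ≈ 0.192.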